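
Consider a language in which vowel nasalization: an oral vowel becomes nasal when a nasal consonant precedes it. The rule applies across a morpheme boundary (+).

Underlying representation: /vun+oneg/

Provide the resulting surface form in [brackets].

/o/ after nasal /n/ → [õ]
/e/ after nasal /n/ → [ẽ]

[vun+õnẽg]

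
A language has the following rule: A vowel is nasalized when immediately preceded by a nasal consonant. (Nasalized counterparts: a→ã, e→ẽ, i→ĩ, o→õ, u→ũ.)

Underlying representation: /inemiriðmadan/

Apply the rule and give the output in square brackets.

[inẽmĩriðmãdan]

/e/ after nasal /n/ → [ẽ]
/i/ after nasal /m/ → [ĩ]
/a/ after nasal /m/ → [ã]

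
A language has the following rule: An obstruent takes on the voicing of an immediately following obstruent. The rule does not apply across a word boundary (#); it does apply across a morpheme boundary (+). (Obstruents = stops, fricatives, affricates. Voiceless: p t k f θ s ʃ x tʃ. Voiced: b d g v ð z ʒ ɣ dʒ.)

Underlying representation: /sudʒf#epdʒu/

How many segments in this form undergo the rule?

2

/dʒ/ before /f/ (voiceless) → [tʃ]
/p/ before /dʒ/ (voiced) → [b]
2 segments change.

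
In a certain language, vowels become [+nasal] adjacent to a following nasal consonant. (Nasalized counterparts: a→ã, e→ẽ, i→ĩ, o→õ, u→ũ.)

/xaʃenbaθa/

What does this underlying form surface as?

[xaʃẽnbaθa]

/e/ before nasal /n/ → [ẽ]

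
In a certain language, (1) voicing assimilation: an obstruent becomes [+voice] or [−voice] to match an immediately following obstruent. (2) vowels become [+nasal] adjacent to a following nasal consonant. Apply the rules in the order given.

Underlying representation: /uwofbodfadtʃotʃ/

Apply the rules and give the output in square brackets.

Rule 1: /f/ before /b/ (voiced) → [v]
Rule 1: /d/ before /f/ (voiceless) → [t]
Rule 1: /d/ before /tʃ/ (voiceless) → [t]
After rule 1: uwovbotfattʃotʃ
Rule 2: no segment meets the rule's conditions; no change.

[uwovbotfattʃotʃ]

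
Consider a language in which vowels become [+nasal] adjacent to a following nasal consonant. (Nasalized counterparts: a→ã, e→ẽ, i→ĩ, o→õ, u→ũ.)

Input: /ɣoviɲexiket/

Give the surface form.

/i/ before nasal /ɲ/ → [ĩ]

[ɣovĩɲexiket]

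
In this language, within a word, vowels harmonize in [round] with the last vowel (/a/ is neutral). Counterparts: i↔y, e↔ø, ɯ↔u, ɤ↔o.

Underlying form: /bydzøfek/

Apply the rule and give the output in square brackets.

/y/ harmonizes with /e/ ([-round]) → [i]
/ø/ harmonizes with /e/ ([-round]) → [e]

[bidzefek]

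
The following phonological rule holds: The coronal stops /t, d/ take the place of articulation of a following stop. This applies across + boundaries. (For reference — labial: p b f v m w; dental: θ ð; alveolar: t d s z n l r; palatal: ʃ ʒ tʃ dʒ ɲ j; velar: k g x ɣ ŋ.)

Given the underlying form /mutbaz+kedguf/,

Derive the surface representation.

[mupbaz+kegguf]

/t/ before /b/ (labial) → [p]
/d/ before /g/ (velar) → [g]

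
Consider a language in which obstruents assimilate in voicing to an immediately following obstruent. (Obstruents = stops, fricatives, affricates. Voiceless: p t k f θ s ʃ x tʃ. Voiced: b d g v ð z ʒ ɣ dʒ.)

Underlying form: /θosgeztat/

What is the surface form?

/s/ before /g/ (voiced) → [z]
/z/ before /t/ (voiceless) → [s]

[θozgestat]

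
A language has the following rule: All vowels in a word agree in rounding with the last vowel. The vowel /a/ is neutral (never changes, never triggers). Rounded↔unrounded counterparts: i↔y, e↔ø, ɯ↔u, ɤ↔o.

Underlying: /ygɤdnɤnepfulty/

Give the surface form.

/ɤ/ harmonizes with /y/ ([+round]) → [o]
/ɤ/ harmonizes with /y/ ([+round]) → [o]
/e/ harmonizes with /y/ ([+round]) → [ø]

[ygodnonøpfulty]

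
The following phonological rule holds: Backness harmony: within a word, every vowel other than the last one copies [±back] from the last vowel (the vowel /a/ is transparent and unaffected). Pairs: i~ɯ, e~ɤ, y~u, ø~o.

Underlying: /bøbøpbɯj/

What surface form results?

[bobopbɯj]

/ø/ harmonizes with /ɯ/ ([+back]) → [o]
/ø/ harmonizes with /ɯ/ ([+back]) → [o]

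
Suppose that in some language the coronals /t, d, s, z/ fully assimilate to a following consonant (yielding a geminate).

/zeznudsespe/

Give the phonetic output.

[zennusseppe]

/z/ before /n/ → [n] (total assimilation)
/d/ before /s/ → [s] (total assimilation)
/s/ before /p/ → [p] (total assimilation)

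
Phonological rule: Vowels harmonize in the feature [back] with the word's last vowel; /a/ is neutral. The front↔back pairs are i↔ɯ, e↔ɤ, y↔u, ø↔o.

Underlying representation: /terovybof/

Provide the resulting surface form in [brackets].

/e/ harmonizes with /o/ ([+back]) → [ɤ]
/y/ harmonizes with /o/ ([+back]) → [u]

[tɤrovubof]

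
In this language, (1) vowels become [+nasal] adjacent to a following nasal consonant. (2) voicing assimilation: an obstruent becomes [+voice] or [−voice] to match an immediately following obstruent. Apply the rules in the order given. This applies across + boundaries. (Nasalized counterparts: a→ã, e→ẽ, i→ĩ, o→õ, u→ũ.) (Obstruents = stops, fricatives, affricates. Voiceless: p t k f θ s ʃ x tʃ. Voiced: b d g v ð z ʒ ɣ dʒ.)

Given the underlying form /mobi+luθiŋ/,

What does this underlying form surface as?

Rule 1: /i/ before nasal /ŋ/ → [ĩ]
After rule 1: mobi+luθĩŋ
Rule 2: no segment meets the rule's conditions; no change.

[mobi+luθĩŋ]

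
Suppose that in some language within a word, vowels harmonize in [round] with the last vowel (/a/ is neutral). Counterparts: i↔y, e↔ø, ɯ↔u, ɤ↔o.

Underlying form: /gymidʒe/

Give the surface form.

[gimidʒe]

/y/ harmonizes with /e/ ([-round]) → [i]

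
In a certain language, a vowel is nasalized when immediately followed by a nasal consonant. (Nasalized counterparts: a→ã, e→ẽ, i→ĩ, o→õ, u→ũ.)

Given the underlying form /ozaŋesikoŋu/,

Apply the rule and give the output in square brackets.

[ozãŋesikõŋu]

/a/ before nasal /ŋ/ → [ã]
/o/ before nasal /ŋ/ → [õ]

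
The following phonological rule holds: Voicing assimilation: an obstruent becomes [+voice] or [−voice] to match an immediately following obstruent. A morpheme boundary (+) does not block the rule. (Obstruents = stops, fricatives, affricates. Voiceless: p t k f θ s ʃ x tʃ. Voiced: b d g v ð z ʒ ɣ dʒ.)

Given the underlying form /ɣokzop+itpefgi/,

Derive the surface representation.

/k/ before /z/ (voiced) → [g]
/f/ before /g/ (voiced) → [v]

[ɣogzop+itpevgi]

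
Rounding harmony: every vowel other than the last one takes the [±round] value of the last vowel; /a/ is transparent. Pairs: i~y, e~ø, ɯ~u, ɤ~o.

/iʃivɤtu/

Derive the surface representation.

[yʃyvotu]

/i/ harmonizes with /u/ ([+round]) → [y]
/i/ harmonizes with /u/ ([+round]) → [y]
/ɤ/ harmonizes with /u/ ([+round]) → [o]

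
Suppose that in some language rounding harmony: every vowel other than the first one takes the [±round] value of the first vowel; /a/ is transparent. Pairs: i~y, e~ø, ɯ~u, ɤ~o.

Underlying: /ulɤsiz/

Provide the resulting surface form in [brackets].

[ulosyz]

/ɤ/ harmonizes with /u/ ([+round]) → [o]
/i/ harmonizes with /u/ ([+round]) → [y]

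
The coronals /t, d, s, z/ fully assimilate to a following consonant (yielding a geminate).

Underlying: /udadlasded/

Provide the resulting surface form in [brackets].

[udalladded]

/d/ before /l/ → [l] (total assimilation)
/s/ before /d/ → [d] (total assimilation)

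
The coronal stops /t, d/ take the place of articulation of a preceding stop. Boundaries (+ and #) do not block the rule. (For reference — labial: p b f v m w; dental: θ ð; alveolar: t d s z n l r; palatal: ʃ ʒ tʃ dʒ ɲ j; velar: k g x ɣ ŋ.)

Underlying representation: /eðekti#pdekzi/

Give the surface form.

[eðekki#pbekzi]

/t/ after /k/ (velar) → [k]
/d/ after /p/ (labial) → [b]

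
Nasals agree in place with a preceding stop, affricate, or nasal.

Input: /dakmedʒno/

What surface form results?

[dakŋedʒɲo]

/m/ after /k/ (velar) → [ŋ]
/n/ after /dʒ/ (palatal) → [ɲ]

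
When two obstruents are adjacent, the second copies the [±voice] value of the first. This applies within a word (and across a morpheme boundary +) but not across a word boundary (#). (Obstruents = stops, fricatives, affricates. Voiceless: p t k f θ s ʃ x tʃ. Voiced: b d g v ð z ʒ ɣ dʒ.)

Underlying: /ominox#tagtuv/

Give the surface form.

[ominox#tagduv]

/t/ after /g/ (voiced) → [d]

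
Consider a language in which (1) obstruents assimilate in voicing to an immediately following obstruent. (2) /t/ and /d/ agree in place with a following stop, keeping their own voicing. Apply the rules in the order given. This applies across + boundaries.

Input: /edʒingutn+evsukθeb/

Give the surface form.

[edʒingutn+efsukθeb]

Rule 1: /v/ before /s/ (voiceless) → [f]
After rule 1: edʒingutn+efsukθeb
Rule 2: no segment meets the rule's conditions; no change.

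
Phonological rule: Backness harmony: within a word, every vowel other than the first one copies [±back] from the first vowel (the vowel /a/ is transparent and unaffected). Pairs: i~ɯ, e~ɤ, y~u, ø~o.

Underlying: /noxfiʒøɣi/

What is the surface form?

[noxfɯʒoɣɯ]

/i/ harmonizes with /o/ ([+back]) → [ɯ]
/ø/ harmonizes with /o/ ([+back]) → [o]
/i/ harmonizes with /o/ ([+back]) → [ɯ]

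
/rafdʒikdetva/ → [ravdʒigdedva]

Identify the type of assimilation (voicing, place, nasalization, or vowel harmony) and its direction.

/f/→[v] /k/→[g] /t/→[d].
Each target copies a feature from the following segment, so the direction is regressive.

voicing assimilation, regressive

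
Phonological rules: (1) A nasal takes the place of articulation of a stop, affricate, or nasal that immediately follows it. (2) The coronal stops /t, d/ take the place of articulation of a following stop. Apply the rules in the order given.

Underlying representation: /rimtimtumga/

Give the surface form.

Rule 1: /m/ before /t/ (alveolar) → [n]
Rule 1: /m/ before /t/ (alveolar) → [n]
Rule 1: /m/ before /g/ (velar) → [ŋ]
After rule 1: rintintuŋga
Rule 2: no segment meets the rule's conditions; no change.

[rintintuŋga]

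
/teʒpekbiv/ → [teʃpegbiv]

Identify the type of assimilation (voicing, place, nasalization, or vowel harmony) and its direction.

voicing assimilation, regressive

/ʒ/→[ʃ] /k/→[g].
Each target copies a feature from the following segment, so the direction is regressive.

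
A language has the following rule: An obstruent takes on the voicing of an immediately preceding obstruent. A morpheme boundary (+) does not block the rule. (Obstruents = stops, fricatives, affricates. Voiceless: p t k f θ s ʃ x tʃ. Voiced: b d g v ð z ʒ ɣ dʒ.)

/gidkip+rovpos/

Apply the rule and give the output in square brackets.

[gidgip+rovbos]

/k/ after /d/ (voiced) → [g]
/p/ after /v/ (voiced) → [b]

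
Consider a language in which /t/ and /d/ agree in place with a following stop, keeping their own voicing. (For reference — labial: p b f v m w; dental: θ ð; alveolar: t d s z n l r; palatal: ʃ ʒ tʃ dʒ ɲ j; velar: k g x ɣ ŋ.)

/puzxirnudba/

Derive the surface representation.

[puzxirnubba]

/d/ before /b/ (labial) → [b]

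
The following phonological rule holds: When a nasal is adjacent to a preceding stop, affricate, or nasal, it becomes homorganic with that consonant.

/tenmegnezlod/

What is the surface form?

/m/ after /n/ (alveolar) → [n]
/n/ after /g/ (velar) → [ŋ]

[tennegŋezlod]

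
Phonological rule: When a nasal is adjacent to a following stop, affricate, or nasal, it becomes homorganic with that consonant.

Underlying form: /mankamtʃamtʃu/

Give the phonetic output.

[maŋkaɲtʃaɲtʃu]

/n/ before /k/ (velar) → [ŋ]
/m/ before /tʃ/ (palatal) → [ɲ]
/m/ before /tʃ/ (palatal) → [ɲ]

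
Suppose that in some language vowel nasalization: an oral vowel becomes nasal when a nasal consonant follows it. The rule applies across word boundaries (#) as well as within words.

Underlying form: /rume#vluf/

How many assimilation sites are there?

/u/ before nasal /m/ → [ũ]
1 segment changes.

1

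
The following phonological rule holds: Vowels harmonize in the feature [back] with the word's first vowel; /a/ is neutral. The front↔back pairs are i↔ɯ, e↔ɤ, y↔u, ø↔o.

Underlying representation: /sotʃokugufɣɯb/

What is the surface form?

[sotʃokugufɣɯb]

no segment meets the rule's conditions; no change.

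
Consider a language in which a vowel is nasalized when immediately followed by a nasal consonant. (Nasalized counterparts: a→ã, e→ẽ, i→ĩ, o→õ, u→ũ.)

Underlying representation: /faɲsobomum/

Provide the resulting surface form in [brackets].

[fãɲsobõmũm]

/a/ before nasal /ɲ/ → [ã]
/o/ before nasal /m/ → [õ]
/u/ before nasal /m/ → [ũ]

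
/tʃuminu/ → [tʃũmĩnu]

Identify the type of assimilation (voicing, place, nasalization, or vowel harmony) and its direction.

/u/→[ũ] /i/→[ĩ].
Each target copies a feature from the following segment, so the direction is regressive.

nasalization, regressive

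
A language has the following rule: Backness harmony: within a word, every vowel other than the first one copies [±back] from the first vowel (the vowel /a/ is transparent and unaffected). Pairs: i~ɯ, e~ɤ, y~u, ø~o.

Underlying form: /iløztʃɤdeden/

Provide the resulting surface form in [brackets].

[iløztʃededen]

/ɤ/ harmonizes with /i/ ([-back]) → [e]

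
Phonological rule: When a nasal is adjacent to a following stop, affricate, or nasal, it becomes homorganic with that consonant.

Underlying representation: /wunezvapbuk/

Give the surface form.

no segment meets the rule's conditions; no change.

[wunezvapbuk]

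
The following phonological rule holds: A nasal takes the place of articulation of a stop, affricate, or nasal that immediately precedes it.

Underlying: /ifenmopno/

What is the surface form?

/m/ after /n/ (alveolar) → [n]
/n/ after /p/ (labial) → [m]

[ifennopmo]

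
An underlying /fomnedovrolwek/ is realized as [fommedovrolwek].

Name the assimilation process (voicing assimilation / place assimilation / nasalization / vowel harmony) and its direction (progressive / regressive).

/n/→[m].
Each target copies a feature from the preceding segment, so the direction is progressive.

place assimilation, progressive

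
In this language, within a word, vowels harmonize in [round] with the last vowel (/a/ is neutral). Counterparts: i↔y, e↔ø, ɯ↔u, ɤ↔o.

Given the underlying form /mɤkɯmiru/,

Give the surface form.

/ɤ/ harmonizes with /u/ ([+round]) → [o]
/ɯ/ harmonizes with /u/ ([+round]) → [u]
/i/ harmonizes with /u/ ([+round]) → [y]

[mokumyru]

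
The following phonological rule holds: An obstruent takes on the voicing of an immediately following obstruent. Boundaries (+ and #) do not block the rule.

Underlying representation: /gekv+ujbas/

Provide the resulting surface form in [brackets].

[gegv+ujbas]

/k/ before /v/ (voiced) → [g]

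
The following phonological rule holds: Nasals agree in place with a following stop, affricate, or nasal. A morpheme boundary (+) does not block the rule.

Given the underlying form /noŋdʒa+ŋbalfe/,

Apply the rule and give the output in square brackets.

[noɲdʒa+mbalfe]

/ŋ/ before /dʒ/ (palatal) → [ɲ]
/ŋ/ before /b/ (labial) → [m]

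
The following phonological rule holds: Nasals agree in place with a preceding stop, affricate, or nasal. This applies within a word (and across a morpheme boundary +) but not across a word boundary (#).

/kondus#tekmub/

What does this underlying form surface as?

/m/ after /k/ (velar) → [ŋ]

[kondus#tekŋub]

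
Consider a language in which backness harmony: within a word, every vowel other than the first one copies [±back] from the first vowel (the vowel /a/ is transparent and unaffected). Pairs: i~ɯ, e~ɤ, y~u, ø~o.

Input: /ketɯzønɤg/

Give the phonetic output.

[ketizøneg]

/ɯ/ harmonizes with /e/ ([-back]) → [i]
/ɤ/ harmonizes with /e/ ([-back]) → [e]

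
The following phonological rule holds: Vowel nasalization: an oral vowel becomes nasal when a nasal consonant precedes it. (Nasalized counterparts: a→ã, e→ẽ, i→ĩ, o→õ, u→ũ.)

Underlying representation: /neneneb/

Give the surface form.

/e/ after nasal /n/ → [ẽ]
/e/ after nasal /n/ → [ẽ]
/e/ after nasal /n/ → [ẽ]

[nẽnẽnẽb]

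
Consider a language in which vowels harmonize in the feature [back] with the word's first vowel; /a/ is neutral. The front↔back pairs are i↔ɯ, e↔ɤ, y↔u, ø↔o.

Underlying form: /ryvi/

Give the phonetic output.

no segment meets the rule's conditions; no change.

[ryvi]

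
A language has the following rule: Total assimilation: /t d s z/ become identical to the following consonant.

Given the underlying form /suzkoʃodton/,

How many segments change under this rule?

2

/z/ before /k/ → [k] (total assimilation)
/d/ before /t/ → [t] (total assimilation)
2 segments change.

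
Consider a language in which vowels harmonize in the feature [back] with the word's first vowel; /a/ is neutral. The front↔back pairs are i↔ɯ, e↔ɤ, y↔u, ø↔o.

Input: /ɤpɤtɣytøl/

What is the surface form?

[ɤpɤtɣutol]

/y/ harmonizes with /ɤ/ ([+back]) → [u]
/ø/ harmonizes with /ɤ/ ([+back]) → [o]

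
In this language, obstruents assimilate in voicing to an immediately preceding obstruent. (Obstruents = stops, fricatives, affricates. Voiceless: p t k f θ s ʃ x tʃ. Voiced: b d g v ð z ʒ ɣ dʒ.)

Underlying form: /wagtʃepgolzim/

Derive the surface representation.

[wagdʒepkolzim]

/tʃ/ after /g/ (voiced) → [dʒ]
/g/ after /p/ (voiceless) → [k]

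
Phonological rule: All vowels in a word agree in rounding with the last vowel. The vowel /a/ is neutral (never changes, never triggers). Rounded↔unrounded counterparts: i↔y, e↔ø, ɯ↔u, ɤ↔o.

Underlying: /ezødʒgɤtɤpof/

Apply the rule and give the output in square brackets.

/e/ harmonizes with /o/ ([+round]) → [ø]
/ɤ/ harmonizes with /o/ ([+round]) → [o]
/ɤ/ harmonizes with /o/ ([+round]) → [o]

[øzødʒgotopof]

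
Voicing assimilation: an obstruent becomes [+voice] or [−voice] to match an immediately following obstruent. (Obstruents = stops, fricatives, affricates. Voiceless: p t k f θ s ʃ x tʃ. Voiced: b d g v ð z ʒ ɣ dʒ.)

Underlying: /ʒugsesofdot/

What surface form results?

[ʒuksesovdot]

/g/ before /s/ (voiceless) → [k]
/f/ before /d/ (voiced) → [v]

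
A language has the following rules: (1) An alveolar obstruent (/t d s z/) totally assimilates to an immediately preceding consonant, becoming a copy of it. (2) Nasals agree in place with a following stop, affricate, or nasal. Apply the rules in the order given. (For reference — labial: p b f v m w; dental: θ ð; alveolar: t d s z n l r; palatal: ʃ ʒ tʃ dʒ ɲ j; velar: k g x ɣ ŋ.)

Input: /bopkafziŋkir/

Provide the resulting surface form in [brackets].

Rule 1: /z/ after /f/ → [f] (total assimilation)
After rule 1: bopkaffiŋkir
Rule 2: no segment meets the rule's conditions; no change.

[bopkaffiŋkir]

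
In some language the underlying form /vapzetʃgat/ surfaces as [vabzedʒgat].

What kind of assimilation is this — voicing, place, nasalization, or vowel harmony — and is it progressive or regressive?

voicing assimilation, regressive

/p/→[b] /tʃ/→[dʒ].
Each target copies a feature from the following segment, so the direction is regressive.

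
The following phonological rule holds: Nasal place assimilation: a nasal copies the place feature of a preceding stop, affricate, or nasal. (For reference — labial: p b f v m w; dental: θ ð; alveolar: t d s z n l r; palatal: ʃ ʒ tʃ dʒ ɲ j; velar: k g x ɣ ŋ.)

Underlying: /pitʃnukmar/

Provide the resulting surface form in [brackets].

/n/ after /tʃ/ (palatal) → [ɲ]
/m/ after /k/ (velar) → [ŋ]

[pitʃɲukŋar]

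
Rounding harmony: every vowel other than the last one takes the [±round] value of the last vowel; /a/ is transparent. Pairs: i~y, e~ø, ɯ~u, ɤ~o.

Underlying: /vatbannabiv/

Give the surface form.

[vatbannabiv]

no segment meets the rule's conditions; no change.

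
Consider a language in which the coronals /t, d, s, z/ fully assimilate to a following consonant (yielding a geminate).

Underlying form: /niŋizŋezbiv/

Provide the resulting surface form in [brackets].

/z/ before /ŋ/ → [ŋ] (total assimilation)
/z/ before /b/ → [b] (total assimilation)

[niŋiŋŋebbiv]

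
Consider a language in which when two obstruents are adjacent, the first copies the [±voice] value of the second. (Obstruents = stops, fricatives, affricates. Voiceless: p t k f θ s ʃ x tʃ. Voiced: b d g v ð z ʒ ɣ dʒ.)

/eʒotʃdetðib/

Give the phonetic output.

[eʒodʒdedðib]

/tʃ/ before /d/ (voiced) → [dʒ]
/t/ before /ð/ (voiced) → [d]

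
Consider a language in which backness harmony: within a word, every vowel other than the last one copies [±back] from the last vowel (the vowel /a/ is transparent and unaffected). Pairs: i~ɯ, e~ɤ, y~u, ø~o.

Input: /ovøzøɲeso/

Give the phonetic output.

[ovozoɲɤso]

/ø/ harmonizes with /o/ ([+back]) → [o]
/ø/ harmonizes with /o/ ([+back]) → [o]
/e/ harmonizes with /o/ ([+back]) → [ɤ]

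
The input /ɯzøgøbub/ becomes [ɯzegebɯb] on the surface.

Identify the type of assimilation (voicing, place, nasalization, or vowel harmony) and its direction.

vowel harmony, progressive

/ø/→[e] /ø/→[e] /u/→[ɯ].
Vowels agree with the first vowel, so the harmony is progressive.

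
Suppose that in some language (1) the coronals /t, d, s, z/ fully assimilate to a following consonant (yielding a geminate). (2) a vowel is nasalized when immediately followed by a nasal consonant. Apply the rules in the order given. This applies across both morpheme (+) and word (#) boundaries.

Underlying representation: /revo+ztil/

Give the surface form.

Rule 1: /z/ before /t/ → [t] (total assimilation)
After rule 1: revo+ttil
Rule 2: no segment meets the rule's conditions; no change.

[revo+ttil]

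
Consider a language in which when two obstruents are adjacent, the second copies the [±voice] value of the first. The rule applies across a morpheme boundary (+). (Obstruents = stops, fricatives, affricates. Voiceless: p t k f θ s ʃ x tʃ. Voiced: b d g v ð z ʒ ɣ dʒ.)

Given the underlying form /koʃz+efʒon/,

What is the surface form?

/z/ after /ʃ/ (voiceless) → [s]
/ʒ/ after /f/ (voiceless) → [ʃ]

[koʃs+efʃon]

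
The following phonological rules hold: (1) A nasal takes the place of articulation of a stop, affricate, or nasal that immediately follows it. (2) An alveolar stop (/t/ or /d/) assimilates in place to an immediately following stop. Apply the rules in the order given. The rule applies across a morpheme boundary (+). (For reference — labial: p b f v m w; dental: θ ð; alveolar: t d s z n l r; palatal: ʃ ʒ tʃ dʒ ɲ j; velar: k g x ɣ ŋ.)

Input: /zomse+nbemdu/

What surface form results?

[zomse+mbendu]

Rule 1: /n/ before /b/ (labial) → [m]
Rule 1: /m/ before /d/ (alveolar) → [n]
After rule 1: zomse+mbendu
Rule 2: no segment meets the rule's conditions; no change.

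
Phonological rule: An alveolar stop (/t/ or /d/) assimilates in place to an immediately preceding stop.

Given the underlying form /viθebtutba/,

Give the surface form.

/t/ after /b/ (labial) → [p]

[viθebputba]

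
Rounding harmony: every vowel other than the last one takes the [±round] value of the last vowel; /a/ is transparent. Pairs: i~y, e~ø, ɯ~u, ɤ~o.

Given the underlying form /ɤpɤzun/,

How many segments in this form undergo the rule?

/ɤ/ harmonizes with /u/ ([+round]) → [o]
/ɤ/ harmonizes with /u/ ([+round]) → [o]
2 segments change.

2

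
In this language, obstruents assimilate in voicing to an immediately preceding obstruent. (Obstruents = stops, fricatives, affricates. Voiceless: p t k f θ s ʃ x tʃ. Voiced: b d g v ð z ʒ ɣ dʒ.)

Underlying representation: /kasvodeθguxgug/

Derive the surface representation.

[kasfodeθkuxkug]

/v/ after /s/ (voiceless) → [f]
/g/ after /θ/ (voiceless) → [k]
/g/ after /x/ (voiceless) → [k]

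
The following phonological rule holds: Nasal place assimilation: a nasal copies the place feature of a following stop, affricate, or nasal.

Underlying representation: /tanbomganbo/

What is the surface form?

/n/ before /b/ (labial) → [m]
/m/ before /g/ (velar) → [ŋ]
/n/ before /b/ (labial) → [m]

[tamboŋgambo]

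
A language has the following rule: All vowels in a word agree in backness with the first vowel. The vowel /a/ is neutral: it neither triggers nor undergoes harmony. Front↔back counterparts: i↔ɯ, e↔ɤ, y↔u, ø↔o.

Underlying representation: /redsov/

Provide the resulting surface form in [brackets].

[redsøv]

/o/ harmonizes with /e/ ([-back]) → [ø]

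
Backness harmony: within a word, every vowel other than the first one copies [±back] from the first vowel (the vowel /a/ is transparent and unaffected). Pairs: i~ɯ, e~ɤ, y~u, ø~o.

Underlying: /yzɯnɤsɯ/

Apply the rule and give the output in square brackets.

/ɯ/ harmonizes with /y/ ([-back]) → [i]
/ɤ/ harmonizes with /y/ ([-back]) → [e]
/ɯ/ harmonizes with /y/ ([-back]) → [i]

[yzinesi]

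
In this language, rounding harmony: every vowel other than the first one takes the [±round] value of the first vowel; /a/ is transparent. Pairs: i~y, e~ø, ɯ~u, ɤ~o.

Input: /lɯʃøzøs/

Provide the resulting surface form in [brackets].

/ø/ harmonizes with /ɯ/ ([-round]) → [e]
/ø/ harmonizes with /ɯ/ ([-round]) → [e]

[lɯʃezes]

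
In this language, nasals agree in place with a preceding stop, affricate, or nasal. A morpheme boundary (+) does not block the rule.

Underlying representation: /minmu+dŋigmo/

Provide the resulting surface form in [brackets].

[minnu+dnigŋo]

/m/ after /n/ (alveolar) → [n]
/ŋ/ after /d/ (alveolar) → [n]
/m/ after /g/ (velar) → [ŋ]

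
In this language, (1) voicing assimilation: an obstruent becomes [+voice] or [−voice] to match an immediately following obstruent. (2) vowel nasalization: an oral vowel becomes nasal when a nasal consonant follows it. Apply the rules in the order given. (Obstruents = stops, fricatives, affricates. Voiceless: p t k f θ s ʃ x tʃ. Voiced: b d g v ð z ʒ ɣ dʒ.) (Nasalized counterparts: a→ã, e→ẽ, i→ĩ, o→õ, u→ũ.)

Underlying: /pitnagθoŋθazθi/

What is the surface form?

Rule 1: /g/ before /θ/ (voiceless) → [k]
Rule 1: /z/ before /θ/ (voiceless) → [s]
After rule 1: pitnakθoŋθasθi
Rule 2: /o/ before nasal /ŋ/ → [õ]

[pitnakθõŋθasθi]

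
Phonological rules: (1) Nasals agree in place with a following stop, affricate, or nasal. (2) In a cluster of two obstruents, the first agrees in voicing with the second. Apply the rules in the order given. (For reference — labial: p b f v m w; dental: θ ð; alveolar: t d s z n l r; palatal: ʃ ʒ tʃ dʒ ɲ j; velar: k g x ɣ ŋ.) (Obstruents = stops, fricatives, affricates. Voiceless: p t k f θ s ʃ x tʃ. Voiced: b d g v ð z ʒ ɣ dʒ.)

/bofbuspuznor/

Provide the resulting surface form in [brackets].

Rule 1: no segment meets the rule's conditions; no change.
After rule 1: bofbuspuznor
Rule 2: /f/ before /b/ (voiced) → [v]

[bovbuspuznor]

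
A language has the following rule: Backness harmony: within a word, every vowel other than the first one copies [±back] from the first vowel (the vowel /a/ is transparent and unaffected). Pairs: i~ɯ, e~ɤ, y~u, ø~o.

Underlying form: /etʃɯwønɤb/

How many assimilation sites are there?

/ɯ/ harmonizes with /e/ ([-back]) → [i]
/ɤ/ harmonizes with /e/ ([-back]) → [e]
2 segments change.

2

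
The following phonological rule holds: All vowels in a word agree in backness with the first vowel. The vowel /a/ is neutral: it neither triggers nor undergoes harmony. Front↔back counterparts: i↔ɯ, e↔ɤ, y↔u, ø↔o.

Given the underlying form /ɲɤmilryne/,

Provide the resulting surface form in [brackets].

/i/ harmonizes with /ɤ/ ([+back]) → [ɯ]
/y/ harmonizes with /ɤ/ ([+back]) → [u]
/e/ harmonizes with /ɤ/ ([+back]) → [ɤ]

[ɲɤmɯlrunɤ]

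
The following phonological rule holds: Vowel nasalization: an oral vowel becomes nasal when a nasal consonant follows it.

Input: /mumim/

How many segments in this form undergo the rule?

/u/ before nasal /m/ → [ũ]
/i/ before nasal /m/ → [ĩ]
2 segments change.

2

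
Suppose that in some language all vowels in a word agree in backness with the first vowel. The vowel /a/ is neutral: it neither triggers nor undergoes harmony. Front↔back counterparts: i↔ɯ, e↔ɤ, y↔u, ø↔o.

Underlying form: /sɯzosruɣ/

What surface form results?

no segment meets the rule's conditions; no change.

[sɯzosruɣ]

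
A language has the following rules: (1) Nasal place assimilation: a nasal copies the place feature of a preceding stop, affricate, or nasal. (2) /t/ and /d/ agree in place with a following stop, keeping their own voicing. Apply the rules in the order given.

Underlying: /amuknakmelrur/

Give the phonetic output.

[amukŋakŋelrur]

Rule 1: /n/ after /k/ (velar) → [ŋ]
Rule 1: /m/ after /k/ (velar) → [ŋ]
After rule 1: amukŋakŋelrur
Rule 2: no segment meets the rule's conditions; no change.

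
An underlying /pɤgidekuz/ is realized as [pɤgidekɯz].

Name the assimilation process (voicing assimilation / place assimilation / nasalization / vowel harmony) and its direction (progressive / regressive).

vowel harmony, progressive

/u/→[ɯ].
Vowels agree with the first vowel, so the harmony is progressive.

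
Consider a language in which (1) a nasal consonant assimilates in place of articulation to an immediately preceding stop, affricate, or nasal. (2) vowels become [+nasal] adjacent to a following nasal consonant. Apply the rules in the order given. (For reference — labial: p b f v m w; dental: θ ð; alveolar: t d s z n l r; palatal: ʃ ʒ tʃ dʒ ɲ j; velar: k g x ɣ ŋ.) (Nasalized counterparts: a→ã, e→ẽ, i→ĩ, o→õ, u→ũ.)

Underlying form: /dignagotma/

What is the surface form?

[digŋagotna]

Rule 1: /n/ after /g/ (velar) → [ŋ]
Rule 1: /m/ after /t/ (alveolar) → [n]
After rule 1: digŋagotna
Rule 2: no segment meets the rule's conditions; no change.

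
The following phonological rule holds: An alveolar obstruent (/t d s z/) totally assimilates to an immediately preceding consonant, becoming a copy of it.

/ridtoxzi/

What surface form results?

[riddoxxi]

/t/ after /d/ → [d] (total assimilation)
/z/ after /x/ → [x] (total assimilation)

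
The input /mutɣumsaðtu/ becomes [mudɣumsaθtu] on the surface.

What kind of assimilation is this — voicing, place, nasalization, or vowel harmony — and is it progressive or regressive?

/t/→[d] /ð/→[θ].
Each target copies a feature from the following segment, so the direction is regressive.

voicing assimilation, regressive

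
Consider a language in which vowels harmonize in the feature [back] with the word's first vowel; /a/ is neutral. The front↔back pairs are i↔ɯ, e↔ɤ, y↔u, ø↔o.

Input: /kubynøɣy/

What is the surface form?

[kubunoɣu]

/y/ harmonizes with /u/ ([+back]) → [u]
/ø/ harmonizes with /u/ ([+back]) → [o]
/y/ harmonizes with /u/ ([+back]) → [u]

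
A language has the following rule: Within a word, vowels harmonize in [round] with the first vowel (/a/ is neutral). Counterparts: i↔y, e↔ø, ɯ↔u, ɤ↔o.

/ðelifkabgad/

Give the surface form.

no segment meets the rule's conditions; no change.

[ðelifkabgad]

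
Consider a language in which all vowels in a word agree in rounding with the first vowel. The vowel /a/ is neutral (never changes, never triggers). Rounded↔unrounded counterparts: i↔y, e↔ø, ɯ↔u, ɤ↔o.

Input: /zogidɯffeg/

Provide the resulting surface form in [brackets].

/i/ harmonizes with /o/ ([+round]) → [y]
/ɯ/ harmonizes with /o/ ([+round]) → [u]
/e/ harmonizes with /o/ ([+round]) → [ø]

[zogydufføg]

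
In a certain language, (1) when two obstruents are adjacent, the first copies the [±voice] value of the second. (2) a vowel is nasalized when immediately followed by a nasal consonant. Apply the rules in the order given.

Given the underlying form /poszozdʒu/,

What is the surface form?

Rule 1: /s/ before /z/ (voiced) → [z]
After rule 1: pozzozdʒu
Rule 2: no segment meets the rule's conditions; no change.

[pozzozdʒu]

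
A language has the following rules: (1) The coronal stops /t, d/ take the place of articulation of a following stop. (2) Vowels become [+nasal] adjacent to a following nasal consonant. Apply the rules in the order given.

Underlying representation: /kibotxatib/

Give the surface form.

[kibotxatib]

Rule 1: no segment meets the rule's conditions; no change.
After rule 1: kibotxatib
Rule 2: no segment meets the rule's conditions; no change.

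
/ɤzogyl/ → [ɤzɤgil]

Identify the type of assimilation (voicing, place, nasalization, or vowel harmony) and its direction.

/o/→[ɤ] /y/→[i].
Vowels agree with the first vowel, so the harmony is progressive.

vowel harmony, progressive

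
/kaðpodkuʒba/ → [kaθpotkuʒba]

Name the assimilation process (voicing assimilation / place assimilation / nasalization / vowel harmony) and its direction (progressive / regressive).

/ð/→[θ] /d/→[t].
Each target copies a feature from the following segment, so the direction is regressive.

voicing assimilation, regressive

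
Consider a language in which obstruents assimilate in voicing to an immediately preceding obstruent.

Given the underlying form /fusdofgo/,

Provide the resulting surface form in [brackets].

[fustofko]

/d/ after /s/ (voiceless) → [t]
/g/ after /f/ (voiceless) → [k]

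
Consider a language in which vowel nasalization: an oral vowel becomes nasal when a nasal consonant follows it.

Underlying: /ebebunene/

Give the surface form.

/u/ before nasal /n/ → [ũ]
/e/ before nasal /n/ → [ẽ]

[ebebũnẽne]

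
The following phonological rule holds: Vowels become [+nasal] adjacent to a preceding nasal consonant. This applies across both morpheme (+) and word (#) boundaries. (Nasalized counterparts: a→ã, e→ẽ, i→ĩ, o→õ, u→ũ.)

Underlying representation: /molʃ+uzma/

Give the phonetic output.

[mõlʃ+uzmã]

/o/ after nasal /m/ → [õ]
/a/ after nasal /m/ → [ã]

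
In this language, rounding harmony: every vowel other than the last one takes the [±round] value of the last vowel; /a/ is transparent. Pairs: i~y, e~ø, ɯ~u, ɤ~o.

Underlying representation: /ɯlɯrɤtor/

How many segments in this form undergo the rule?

/ɯ/ harmonizes with /o/ ([+round]) → [u]
/ɯ/ harmonizes with /o/ ([+round]) → [u]
/ɤ/ harmonizes with /o/ ([+round]) → [o]
3 segments change.

3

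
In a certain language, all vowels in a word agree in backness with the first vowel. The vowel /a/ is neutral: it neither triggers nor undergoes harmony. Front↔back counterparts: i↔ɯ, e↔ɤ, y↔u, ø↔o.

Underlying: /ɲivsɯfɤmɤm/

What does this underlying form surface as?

/ɯ/ harmonizes with /i/ ([-back]) → [i]
/ɤ/ harmonizes with /i/ ([-back]) → [e]
/ɤ/ harmonizes with /i/ ([-back]) → [e]

[ɲivsifemem]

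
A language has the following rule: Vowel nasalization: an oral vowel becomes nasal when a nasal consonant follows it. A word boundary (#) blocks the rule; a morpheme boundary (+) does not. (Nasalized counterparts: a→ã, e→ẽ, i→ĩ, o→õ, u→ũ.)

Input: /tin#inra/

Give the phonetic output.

[tĩn#ĩnra]

/i/ before nasal /n/ → [ĩ]
/i/ before nasal /n/ → [ĩ]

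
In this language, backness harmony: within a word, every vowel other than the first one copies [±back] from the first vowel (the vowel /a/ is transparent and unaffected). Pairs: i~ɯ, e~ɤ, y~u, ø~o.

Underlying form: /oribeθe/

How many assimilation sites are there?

3

/i/ harmonizes with /o/ ([+back]) → [ɯ]
/e/ harmonizes with /o/ ([+back]) → [ɤ]
/e/ harmonizes with /o/ ([+back]) → [ɤ]
3 segments change.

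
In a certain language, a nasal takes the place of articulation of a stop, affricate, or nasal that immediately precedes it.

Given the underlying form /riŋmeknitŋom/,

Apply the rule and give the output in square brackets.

[riŋŋekŋitnom]

/m/ after /ŋ/ (velar) → [ŋ]
/n/ after /k/ (velar) → [ŋ]
/ŋ/ after /t/ (alveolar) → [n]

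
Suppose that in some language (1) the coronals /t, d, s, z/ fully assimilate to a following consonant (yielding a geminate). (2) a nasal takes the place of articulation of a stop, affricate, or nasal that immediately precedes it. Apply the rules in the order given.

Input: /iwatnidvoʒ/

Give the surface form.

Rule 1: /t/ before /n/ → [n] (total assimilation)
Rule 1: /d/ before /v/ → [v] (total assimilation)
After rule 1: iwannivvoʒ
Rule 2: no segment meets the rule's conditions; no change.

[iwannivvoʒ]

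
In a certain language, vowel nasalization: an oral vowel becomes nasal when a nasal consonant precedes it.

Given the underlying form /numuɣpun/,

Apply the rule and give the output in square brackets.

[nũmũɣpun]

/u/ after nasal /n/ → [ũ]
/u/ after nasal /m/ → [ũ]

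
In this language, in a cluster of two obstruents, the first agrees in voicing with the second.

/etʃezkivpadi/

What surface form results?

/z/ before /k/ (voiceless) → [s]
/v/ before /p/ (voiceless) → [f]

[etʃeskifpadi]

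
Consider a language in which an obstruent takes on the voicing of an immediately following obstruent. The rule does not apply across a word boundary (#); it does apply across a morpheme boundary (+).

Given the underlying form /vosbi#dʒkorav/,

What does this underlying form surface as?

[vozbi#tʃkorav]

/s/ before /b/ (voiced) → [z]
/dʒ/ before /k/ (voiceless) → [tʃ]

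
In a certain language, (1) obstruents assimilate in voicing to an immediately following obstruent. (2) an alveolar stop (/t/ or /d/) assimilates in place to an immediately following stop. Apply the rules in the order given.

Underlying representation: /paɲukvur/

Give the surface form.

Rule 1: /k/ before /v/ (voiced) → [g]
After rule 1: paɲugvur
Rule 2: no segment meets the rule's conditions; no change.

[paɲugvur]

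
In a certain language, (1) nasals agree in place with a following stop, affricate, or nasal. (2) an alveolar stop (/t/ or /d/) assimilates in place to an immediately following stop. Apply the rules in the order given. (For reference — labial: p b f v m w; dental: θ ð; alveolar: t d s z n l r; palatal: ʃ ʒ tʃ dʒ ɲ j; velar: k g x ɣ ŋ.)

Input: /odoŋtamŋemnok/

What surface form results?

[odontaŋŋennok]

Rule 1: /ŋ/ before /t/ (alveolar) → [n]
Rule 1: /m/ before /ŋ/ (velar) → [ŋ]
Rule 1: /m/ before /n/ (alveolar) → [n]
After rule 1: odontaŋŋennok
Rule 2: no segment meets the rule's conditions; no change.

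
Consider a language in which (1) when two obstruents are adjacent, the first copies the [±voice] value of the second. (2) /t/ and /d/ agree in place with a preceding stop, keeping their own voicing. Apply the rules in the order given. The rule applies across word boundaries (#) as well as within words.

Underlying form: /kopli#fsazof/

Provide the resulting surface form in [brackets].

Rule 1: no segment meets the rule's conditions; no change.
After rule 1: kopli#fsazof
Rule 2: no segment meets the rule's conditions; no change.

[kopli#fsazof]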